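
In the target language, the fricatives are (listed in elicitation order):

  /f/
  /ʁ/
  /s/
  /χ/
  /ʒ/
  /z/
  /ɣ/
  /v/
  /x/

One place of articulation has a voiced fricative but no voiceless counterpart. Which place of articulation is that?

labiodental: voiceless /f/, voiced /v/.
alveolar: voiceless /s/, voiced /z/.
postalveolar: voiceless —, voiced /ʒ/.
velar: voiceless /x/, voiced /ɣ/.
uvular: voiceless /χ/, voiced /ʁ/.
Every place of articulation has a voiceless member except postalveolar, where /ʃ/ would be expected.

postalveolar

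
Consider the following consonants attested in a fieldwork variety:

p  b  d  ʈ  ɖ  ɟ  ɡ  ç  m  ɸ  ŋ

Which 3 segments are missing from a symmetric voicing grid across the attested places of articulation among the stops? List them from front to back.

bilabial: voiceless /p/, voiced /b/.
alveolar: voiceless —, voiced /d/.
retroflex: voiceless /ʈ/, voiced /ɖ/.
palatal: voiceless —, voiced /ɟ/.
velar: voiceless —, voiced /ɡ/.
Gaps, from front to back: alveolar lacks voiceless (/t/); palatal lacks voiceless (/c/); velar lacks voiceless (/k/).

/t/, /c/, /k/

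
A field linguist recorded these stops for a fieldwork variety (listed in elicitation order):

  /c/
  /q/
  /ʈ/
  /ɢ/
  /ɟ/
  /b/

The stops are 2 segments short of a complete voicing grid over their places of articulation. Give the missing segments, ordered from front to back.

Voiceless: /ʈ/ (retroflex), /c/ (palatal), /q/ (uvular).
Voiced: /b/ (bilabial), /ɟ/ (palatal), /ɢ/ (uvular).
Gaps, from front to back: bilabial lacks voiceless (/p/); retroflex lacks voiced (/ɖ/).

/p/, /ɖ/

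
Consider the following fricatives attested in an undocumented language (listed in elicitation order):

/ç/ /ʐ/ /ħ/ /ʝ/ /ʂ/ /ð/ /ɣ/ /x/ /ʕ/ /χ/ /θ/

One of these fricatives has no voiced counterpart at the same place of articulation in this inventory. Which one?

/χ/

Dental: /θ/ ~ /ð/
Retroflex: /ʂ/ ~ /ʐ/
Palatal: /ç/ ~ /ʝ/
Velar: /x/ ~ /ɣ/
Pharyngeal: /ħ/ ~ /ʕ/
Uvular: only /χ/ (voiceless); no voiced partner.
So /χ/ is the unpaired segment.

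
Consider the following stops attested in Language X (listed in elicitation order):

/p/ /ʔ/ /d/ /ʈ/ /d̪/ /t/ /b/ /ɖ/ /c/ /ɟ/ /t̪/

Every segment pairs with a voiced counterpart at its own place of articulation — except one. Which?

/ʔ/

Bilabial: /p/ ~ /b/
Dental: /t̪/ ~ /d̪/
Alveolar: /t/ ~ /d/
Retroflex: /ʈ/ ~ /ɖ/
Palatal: /c/ ~ /ɟ/
Glottal: only /ʔ/ (voiceless); no voiced partner.
So /ʔ/ is the unpaired segment.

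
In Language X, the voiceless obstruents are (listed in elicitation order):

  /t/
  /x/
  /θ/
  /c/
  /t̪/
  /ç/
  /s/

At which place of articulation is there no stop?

place of articulation  stop      fricative
dental            t̪        θ       
alveolar          t         s       
palatal           c         ç       
velar             —         x       
Every place of articulation has a stop member except velar, where /k/ would be expected.

velar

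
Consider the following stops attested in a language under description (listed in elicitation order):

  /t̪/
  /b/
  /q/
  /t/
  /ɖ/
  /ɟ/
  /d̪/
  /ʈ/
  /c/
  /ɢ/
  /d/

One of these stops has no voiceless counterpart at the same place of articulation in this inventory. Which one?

/b/

Dental: /t̪/ ~ /d̪/
Alveolar: /t/ ~ /d/
Retroflex: /ʈ/ ~ /ɖ/
Palatal: /c/ ~ /ɟ/
Uvular: /q/ ~ /ɢ/
Bilabial: only /b/ (voiced); no voiceless partner.
So /b/ is the unpaired segment.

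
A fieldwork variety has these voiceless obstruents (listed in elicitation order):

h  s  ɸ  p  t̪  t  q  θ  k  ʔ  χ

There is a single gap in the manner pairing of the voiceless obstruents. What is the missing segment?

Stop: /p/ (bilabial), /t̪/ (dental), /t/ (alveolar), /k/ (velar), /q/ (uvular), /ʔ/ (glottal).
Fricative: /ɸ/ (bilabial), /θ/ (dental), /s/ (alveolar), /χ/ (uvular), /h/ (glottal).
The velar row has no fricative member, so the gap is the velar fricative /x/.

/x/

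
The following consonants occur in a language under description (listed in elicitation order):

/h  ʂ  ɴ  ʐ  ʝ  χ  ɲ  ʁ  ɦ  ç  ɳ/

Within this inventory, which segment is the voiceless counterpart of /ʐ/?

/ʂ/

/ʐ/ is a voiced retroflex fricative.
The voiceless counterpart is a voiceless retroflex fricative — in this inventory, /ʂ/.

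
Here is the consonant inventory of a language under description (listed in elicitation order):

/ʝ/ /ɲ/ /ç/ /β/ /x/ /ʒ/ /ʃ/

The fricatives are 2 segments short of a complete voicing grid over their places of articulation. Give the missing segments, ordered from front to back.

/ɸ/, /ɣ/

place of articulation  voiceless  voiced  
bilabial          —         β       
postalveolar      ʃ         ʒ       
palatal           ç         ʝ       
velar             x         —       
Gaps, from front to back: bilabial lacks voiceless (/ɸ/); velar lacks voiced (/ɣ/).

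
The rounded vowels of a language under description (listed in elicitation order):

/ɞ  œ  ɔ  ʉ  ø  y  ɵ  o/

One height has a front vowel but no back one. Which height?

height            front     central   back    
high              y         ʉ         —       
high-mid          ø         ɵ         o       
low-mid           œ         ɞ         ɔ       
Every height has a back member except high, where /u/ would be expected.

high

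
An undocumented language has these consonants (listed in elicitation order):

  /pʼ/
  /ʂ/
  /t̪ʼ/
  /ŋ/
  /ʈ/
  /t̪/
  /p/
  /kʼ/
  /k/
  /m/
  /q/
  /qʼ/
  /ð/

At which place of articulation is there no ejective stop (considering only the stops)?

bilabial: plain /p/, ejective /pʼ/.
dental: plain /t̪/, ejective /t̪ʼ/.
retroflex: plain /ʈ/, ejective —.
velar: plain /k/, ejective /kʼ/.
uvular: plain /q/, ejective /qʼ/.
Every place of articulation has an ejective member except retroflex, where /ʈʼ/ would be expected.

retroflex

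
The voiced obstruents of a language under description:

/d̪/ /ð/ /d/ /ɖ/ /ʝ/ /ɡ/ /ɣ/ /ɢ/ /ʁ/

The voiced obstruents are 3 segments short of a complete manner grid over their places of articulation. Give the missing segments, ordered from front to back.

/z/, /ʐ/, /ɟ/

Stop: /d̪/ (dental), /d/ (alveolar), /ɖ/ (retroflex), /ɡ/ (velar), /ɢ/ (uvular).
Fricative: /ð/ (dental), /ʝ/ (palatal), /ɣ/ (velar), /ʁ/ (uvular).
Gaps, from front to back: alveolar lacks fricative (/z/); retroflex lacks fricative (/ʐ/); palatal lacks stop (/ɟ/).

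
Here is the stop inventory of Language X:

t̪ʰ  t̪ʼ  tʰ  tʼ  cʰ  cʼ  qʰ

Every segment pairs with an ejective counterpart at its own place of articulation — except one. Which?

/qʰ/

Dental: /t̪ʰ/ ~ /t̪ʼ/
Alveolar: /tʰ/ ~ /tʼ/
Palatal: /cʰ/ ~ /cʼ/
Uvular: only /qʰ/ (aspirated); no ejective partner.
So /qʰ/ is the unpaired segment.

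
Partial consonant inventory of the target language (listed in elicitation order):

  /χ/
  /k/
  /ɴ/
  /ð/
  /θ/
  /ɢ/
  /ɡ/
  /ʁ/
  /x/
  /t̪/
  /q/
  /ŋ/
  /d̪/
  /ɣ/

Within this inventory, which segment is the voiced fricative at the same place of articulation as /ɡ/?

/ɡ/ is a voiced velar stop.
The voiced fricative at the same place is a voiced velar fricative — in this inventory, /ɣ/.

/ɣ/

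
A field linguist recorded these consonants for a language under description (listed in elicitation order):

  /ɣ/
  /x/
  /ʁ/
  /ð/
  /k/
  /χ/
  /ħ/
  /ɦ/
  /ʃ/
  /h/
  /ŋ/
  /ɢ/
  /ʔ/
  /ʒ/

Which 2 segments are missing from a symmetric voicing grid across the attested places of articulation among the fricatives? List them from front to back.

/θ/, /ʕ/

Voiceless: /ʃ/ (postalveolar), /x/ (velar), /χ/ (uvular), /ħ/ (pharyngeal), /h/ (glottal).
Voiced: /ð/ (dental), /ʒ/ (postalveolar), /ɣ/ (velar), /ʁ/ (uvular), /ɦ/ (glottal).
Gaps, from front to back: dental lacks voiceless (/θ/); pharyngeal lacks voiced (/ʕ/).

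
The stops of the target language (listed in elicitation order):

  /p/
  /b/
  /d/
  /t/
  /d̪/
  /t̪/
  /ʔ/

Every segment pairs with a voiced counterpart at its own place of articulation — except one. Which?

Bilabial: /p/ ~ /b/
Dental: /t̪/ ~ /d̪/
Alveolar: /t/ ~ /d/
Glottal: only /ʔ/ (voiceless); no voiced partner.
So /ʔ/ is the unpaired segment.

/ʔ/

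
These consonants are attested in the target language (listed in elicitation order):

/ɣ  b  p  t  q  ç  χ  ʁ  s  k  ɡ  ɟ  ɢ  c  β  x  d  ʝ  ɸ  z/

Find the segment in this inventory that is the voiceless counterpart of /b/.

/p/

/b/ is a voiced bilabial stop.
The voiceless counterpart is a voiceless bilabial stop — in this inventory, /p/.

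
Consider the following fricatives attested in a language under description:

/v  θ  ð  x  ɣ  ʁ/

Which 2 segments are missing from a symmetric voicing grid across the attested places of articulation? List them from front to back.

/f/, /χ/

labiodental: voiceless —, voiced /v/.
dental: voiceless /θ/, voiced /ð/.
velar: voiceless /x/, voiced /ɣ/.
uvular: voiceless —, voiced /ʁ/.
Gaps, from front to back: labiodental lacks voiceless (/f/); uvular lacks voiceless (/χ/).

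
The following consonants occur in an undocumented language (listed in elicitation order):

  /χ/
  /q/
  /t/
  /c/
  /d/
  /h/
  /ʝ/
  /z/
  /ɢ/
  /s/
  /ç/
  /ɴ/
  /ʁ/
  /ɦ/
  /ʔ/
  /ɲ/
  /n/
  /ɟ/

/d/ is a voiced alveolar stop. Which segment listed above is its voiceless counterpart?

/t/

The voiceless counterpart is a voiceless alveolar stop — in this inventory, /t/.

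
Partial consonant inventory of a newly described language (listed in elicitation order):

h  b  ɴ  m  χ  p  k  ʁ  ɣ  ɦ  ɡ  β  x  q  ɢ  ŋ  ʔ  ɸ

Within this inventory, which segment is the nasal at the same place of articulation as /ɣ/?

/ŋ/

/ɣ/ is a voiced velar fricative.
The nasal at the same place is a velar nasal — in this inventory, /ŋ/.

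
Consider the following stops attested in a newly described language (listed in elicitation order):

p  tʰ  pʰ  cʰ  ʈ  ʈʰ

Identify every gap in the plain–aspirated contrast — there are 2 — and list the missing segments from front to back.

/t/, /c/

place of articulation  plain     aspirated
bilabial          p         pʰ      
alveolar          —         tʰ      
retroflex         ʈ         ʈʰ      
palatal           —         cʰ      
Gaps, from front to back: alveolar lacks plain (/t/); palatal lacks plain (/c/).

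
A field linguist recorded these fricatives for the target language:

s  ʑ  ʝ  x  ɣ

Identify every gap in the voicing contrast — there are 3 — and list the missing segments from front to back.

/z/, /ɕ/, /ç/

Voiceless: /s/ (alveolar), /x/ (velar).
Voiced: /ʑ/ (alveolo-palatal), /ʝ/ (palatal), /ɣ/ (velar).
Gaps, from front to back: alveolar lacks voiced (/z/); alveolo-palatal lacks voiceless (/ɕ/); palatal lacks voiceless (/ç/).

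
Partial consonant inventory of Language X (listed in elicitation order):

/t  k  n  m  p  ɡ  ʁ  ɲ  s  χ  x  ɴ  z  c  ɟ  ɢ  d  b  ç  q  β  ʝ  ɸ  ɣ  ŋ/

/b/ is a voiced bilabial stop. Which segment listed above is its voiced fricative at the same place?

The voiced fricative at the same place is a voiced bilabial fricative — in this inventory, /β/.

/β/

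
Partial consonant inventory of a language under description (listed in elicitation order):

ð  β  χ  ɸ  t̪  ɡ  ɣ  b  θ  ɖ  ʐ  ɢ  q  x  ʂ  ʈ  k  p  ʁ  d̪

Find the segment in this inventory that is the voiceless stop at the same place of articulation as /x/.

/k/

/x/ is a voiceless velar fricative.
The voiceless stop at the same place is a voiceless velar stop — in this inventory, /k/.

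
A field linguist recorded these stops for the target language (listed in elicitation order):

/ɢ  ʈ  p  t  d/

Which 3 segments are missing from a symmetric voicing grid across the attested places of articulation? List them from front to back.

/b/, /ɖ/, /q/

Voiceless: /p/ (bilabial), /t/ (alveolar), /ʈ/ (retroflex).
Voiced: /d/ (alveolar), /ɢ/ (uvular).
Gaps, from front to back: bilabial lacks voiced (/b/); retroflex lacks voiced (/ɖ/); uvular lacks voiceless (/q/).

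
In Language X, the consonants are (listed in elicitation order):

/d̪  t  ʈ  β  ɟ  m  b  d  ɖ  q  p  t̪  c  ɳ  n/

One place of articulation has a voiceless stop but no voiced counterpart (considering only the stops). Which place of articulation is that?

uvular

Voiceless: /p/ (bilabial), /t̪/ (dental), /t/ (alveolar), /ʈ/ (retroflex), /c/ (palatal), /q/ (uvular).
Voiced: /b/ (bilabial), /d̪/ (dental), /d/ (alveolar), /ɖ/ (retroflex), /ɟ/ (palatal).
Every place of articulation has a voiced member except uvular, where /ɢ/ would be expected.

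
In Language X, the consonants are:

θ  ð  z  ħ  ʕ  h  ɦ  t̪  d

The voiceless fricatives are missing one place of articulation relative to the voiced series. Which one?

Voiceless: /θ/ (dental), /ħ/ (pharyngeal), /h/ (glottal).
Voiced: /ð/ (dental), /z/ (alveolar), /ʕ/ (pharyngeal), /ɦ/ (glottal).
Every place of articulation has a voiceless member except alveolar, where /s/ would be expected.

alveolar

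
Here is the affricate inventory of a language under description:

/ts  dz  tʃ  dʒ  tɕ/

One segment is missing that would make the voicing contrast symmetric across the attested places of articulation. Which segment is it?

/dʑ/

place of articulation  voiceless  voiced  
alveolar          ts        dz      
postalveolar      tʃ        dʒ      
alveolo-palatal   tɕ        —       
The alveolo-palatal row has no voiced member, so the gap is the voiced alveolo-palatal affricate /dʑ/.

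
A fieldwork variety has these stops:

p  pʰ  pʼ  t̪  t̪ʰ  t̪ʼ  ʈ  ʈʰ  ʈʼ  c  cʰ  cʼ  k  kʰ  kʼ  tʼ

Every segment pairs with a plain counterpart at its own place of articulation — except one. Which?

/tʼ/

Bilabial: /p/ ~ /pʰ/ ~ /pʼ/
Dental: /t̪/ ~ /t̪ʰ/ ~ /t̪ʼ/
Retroflex: /ʈ/ ~ /ʈʰ/ ~ /ʈʼ/
Palatal: /c/ ~ /cʰ/ ~ /cʼ/
Velar: /k/ ~ /kʰ/ ~ /kʼ/
Alveolar: only /tʼ/ (ejective); no plain partner.
So /tʼ/ is the unpaired segment.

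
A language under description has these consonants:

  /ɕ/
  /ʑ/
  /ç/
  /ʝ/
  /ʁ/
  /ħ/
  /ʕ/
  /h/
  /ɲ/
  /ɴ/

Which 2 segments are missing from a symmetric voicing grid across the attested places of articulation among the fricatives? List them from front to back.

Voiceless: /ɕ/ (alveolo-palatal), /ç/ (palatal), /ħ/ (pharyngeal), /h/ (glottal).
Voiced: /ʑ/ (alveolo-palatal), /ʝ/ (palatal), /ʁ/ (uvular), /ʕ/ (pharyngeal).
Gaps, from front to back: uvular lacks voiceless (/χ/); glottal lacks voiced (/ɦ/).

/χ/, /ɦ/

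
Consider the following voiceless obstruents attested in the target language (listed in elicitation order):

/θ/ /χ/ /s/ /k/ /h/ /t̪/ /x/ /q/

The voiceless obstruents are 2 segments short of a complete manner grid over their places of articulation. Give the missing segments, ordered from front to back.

/t/, /ʔ/

place of articulation  stop      fricative
dental            t̪        θ       
alveolar          —         s       
velar             k         x       
uvular            q         χ       
glottal           —         h       
Gaps, from front to back: alveolar lacks stop (/t/); glottal lacks stop (/ʔ/).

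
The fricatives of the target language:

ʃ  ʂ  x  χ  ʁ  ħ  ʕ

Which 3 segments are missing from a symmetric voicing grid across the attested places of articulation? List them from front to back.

Voiceless: /ʃ/ (postalveolar), /ʂ/ (retroflex), /x/ (velar), /χ/ (uvular), /ħ/ (pharyngeal).
Voiced: /ʁ/ (uvular), /ʕ/ (pharyngeal).
Gaps, from front to back: postalveolar lacks voiced (/ʒ/); retroflex lacks voiced (/ʐ/); velar lacks voiced (/ɣ/).

/ʒ/, /ʐ/, /ɣ/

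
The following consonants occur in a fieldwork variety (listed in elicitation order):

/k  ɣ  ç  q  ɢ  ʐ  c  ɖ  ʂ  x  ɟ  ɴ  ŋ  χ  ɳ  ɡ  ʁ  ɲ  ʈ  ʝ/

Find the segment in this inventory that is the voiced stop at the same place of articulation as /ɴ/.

/ɢ/

/ɴ/ is an uvular nasal.
The voiced stop at the same place is a voiced uvular stop — in this inventory, /ɢ/.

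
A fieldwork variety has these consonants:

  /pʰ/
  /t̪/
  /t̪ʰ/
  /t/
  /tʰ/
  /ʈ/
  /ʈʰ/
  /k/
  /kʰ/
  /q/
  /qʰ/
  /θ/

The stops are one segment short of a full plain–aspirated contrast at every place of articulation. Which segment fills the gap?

/p/

bilabial: plain —, aspirated /pʰ/.
dental: plain /t̪/, aspirated /t̪ʰ/.
alveolar: plain /t/, aspirated /tʰ/.
retroflex: plain /ʈ/, aspirated /ʈʰ/.
velar: plain /k/, aspirated /kʰ/.
uvular: plain /q/, aspirated /qʰ/.
The bilabial row has no plain member, so the gap is the plain bilabial stop /p/.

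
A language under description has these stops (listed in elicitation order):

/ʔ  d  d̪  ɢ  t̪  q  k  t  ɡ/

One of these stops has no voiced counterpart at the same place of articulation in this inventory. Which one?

Dental: /t̪/ ~ /d̪/
Alveolar: /t/ ~ /d/
Velar: /k/ ~ /ɡ/
Uvular: /q/ ~ /ɢ/
Glottal: only /ʔ/ (voiceless); no voiced partner.
So /ʔ/ is the unpaired segment.

/ʔ/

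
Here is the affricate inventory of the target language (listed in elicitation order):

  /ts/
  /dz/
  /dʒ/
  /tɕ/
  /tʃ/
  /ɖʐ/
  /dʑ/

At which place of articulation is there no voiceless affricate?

retroflex

alveolar: voiceless /ts/, voiced /dz/.
postalveolar: voiceless /tʃ/, voiced /dʒ/.
retroflex: voiceless —, voiced /ɖʐ/.
alveolo-palatal: voiceless /tɕ/, voiced /dʑ/.
Every place of articulation has a voiceless member except retroflex, where /ʈʂ/ would be expected.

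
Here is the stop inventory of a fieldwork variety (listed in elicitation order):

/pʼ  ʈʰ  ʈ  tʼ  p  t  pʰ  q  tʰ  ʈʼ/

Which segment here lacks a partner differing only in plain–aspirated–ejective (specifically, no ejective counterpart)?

Bilabial: /p/ ~ /pʰ/ ~ /pʼ/
Alveolar: /t/ ~ /tʰ/ ~ /tʼ/
Retroflex: /ʈ/ ~ /ʈʰ/ ~ /ʈʼ/
Uvular: only /q/ (plain); no ejective partner.
So /q/ is the unpaired segment.

/q/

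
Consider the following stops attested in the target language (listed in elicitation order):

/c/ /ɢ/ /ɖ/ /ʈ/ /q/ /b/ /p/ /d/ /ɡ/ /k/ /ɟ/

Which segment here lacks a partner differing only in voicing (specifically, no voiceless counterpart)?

/d/

Bilabial: /p/ ~ /b/
Retroflex: /ʈ/ ~ /ɖ/
Palatal: /c/ ~ /ɟ/
Velar: /k/ ~ /ɡ/
Uvular: /q/ ~ /ɢ/
Alveolar: only /d/ (voiced); no voiceless partner.
So /d/ is the unpaired segment.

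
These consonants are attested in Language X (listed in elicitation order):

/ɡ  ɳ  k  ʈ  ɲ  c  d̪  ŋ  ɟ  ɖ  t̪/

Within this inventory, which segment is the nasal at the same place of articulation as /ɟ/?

/ɟ/ is a voiced palatal stop.
The nasal at the same place is a palatal nasal — in this inventory, /ɲ/.

/ɲ/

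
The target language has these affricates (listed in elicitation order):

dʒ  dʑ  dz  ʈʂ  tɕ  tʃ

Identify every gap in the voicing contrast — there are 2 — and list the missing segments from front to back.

/ts/, /ɖʐ/

place of articulation  voiceless  voiced  
alveolar          —         dz      
postalveolar      tʃ        dʒ      
retroflex         ʈʂ        —       
alveolo-palatal   tɕ        dʑ      
Gaps, from front to back: alveolar lacks voiceless (/ts/); retroflex lacks voiced (/ɖʐ/).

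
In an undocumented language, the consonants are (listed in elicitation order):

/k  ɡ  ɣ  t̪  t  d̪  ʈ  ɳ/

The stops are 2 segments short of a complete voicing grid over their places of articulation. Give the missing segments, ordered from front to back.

Voiceless: /t̪/ (dental), /t/ (alveolar), /ʈ/ (retroflex), /k/ (velar).
Voiced: /d̪/ (dental), /ɡ/ (velar).
Gaps, from front to back: alveolar lacks voiced (/d/); retroflex lacks voiced (/ɖ/).

/d/, /ɖ/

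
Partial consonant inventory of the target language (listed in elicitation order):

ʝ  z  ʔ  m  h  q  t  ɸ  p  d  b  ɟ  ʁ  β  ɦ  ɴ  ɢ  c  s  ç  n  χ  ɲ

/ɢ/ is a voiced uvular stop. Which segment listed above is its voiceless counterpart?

/q/

The voiceless counterpart is a voiceless uvular stop — in this inventory, /q/.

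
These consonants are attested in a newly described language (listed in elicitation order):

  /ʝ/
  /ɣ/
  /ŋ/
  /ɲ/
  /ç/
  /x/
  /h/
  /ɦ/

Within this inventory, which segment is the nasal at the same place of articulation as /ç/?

/ɲ/

/ç/ is a voiceless palatal fricative.
The nasal at the same place is a palatal nasal — in this inventory, /ɲ/.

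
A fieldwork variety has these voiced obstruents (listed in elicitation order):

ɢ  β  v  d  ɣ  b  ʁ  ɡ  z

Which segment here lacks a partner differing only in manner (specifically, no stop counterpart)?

/v/

Bilabial: /b/ ~ /β/
Alveolar: /d/ ~ /z/
Velar: /ɡ/ ~ /ɣ/
Uvular: /ɢ/ ~ /ʁ/
Labiodental: only /v/ (fricative); no stop partner.
So /v/ is the unpaired segment.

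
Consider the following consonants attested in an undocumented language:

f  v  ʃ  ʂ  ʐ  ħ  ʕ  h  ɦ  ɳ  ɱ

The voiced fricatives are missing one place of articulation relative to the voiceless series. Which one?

place of articulation  voiceless  voiced  
labiodental       f         v       
postalveolar      ʃ         —       
retroflex         ʂ         ʐ       
pharyngeal        ħ         ʕ       
glottal           h         ɦ       
Every place of articulation has a voiced member except postalveolar, where /ʒ/ would be expected.

postalveolar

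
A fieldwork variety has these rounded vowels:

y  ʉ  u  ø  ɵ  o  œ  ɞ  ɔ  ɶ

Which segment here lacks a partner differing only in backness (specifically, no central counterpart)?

High: /y/ ~ /ʉ/ ~ /u/
High-mid: /ø/ ~ /ɵ/ ~ /o/
Low-mid: /œ/ ~ /ɞ/ ~ /ɔ/
Low: only /ɶ/ (front); no central partner.
So /ɶ/ is the unpaired segment.

/ɶ/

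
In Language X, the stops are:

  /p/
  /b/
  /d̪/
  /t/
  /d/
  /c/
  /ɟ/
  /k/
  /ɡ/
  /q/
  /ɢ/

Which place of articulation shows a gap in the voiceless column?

Voiceless: /p/ (bilabial), /t/ (alveolar), /c/ (palatal), /k/ (velar), /q/ (uvular).
Voiced: /b/ (bilabial), /d̪/ (dental), /d/ (alveolar), /ɟ/ (palatal), /ɡ/ (velar), /ɢ/ (uvular).
Every place of articulation has a voiceless member except dental, where /t̪/ would be expected.

dental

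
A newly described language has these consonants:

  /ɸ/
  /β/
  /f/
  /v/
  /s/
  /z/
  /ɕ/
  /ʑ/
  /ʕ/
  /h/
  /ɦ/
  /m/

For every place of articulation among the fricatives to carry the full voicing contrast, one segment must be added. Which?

bilabial: voiceless /ɸ/, voiced /β/.
labiodental: voiceless /f/, voiced /v/.
alveolar: voiceless /s/, voiced /z/.
alveolo-palatal: voiceless /ɕ/, voiced /ʑ/.
pharyngeal: voiceless —, voiced /ʕ/.
glottal: voiceless /h/, voiced /ɦ/.
The pharyngeal row has no voiceless member, so the gap is the voiceless pharyngeal fricative /ħ/.

/ħ/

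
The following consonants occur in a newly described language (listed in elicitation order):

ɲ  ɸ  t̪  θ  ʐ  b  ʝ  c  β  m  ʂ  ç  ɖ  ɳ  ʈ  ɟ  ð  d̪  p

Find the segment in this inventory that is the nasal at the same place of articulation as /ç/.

/ɲ/

/ç/ is a voiceless palatal fricative.
The nasal at the same place is a palatal nasal — in this inventory, /ɲ/.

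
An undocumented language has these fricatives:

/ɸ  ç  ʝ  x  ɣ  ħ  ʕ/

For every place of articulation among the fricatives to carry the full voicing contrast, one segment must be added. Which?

place of articulation  voiceless  voiced  
bilabial          ɸ         —       
palatal           ç         ʝ       
velar             x         ɣ       
pharyngeal        ħ         ʕ       
The bilabial row has no voiced member, so the gap is the voiced bilabial fricative /β/.

/β/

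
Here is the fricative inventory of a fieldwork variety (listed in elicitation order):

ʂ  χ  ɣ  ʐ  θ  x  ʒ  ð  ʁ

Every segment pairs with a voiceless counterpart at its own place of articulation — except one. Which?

Dental: /θ/ ~ /ð/
Retroflex: /ʂ/ ~ /ʐ/
Velar: /x/ ~ /ɣ/
Uvular: /χ/ ~ /ʁ/
Postalveolar: only /ʒ/ (voiced); no voiceless partner.
So /ʒ/ is the unpaired segment.

/ʒ/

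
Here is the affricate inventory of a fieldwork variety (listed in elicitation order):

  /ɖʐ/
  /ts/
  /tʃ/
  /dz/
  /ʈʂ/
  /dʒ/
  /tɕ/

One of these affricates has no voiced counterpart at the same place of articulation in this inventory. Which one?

Alveolar: /ts/ ~ /dz/
Postalveolar: /tʃ/ ~ /dʒ/
Retroflex: /ʈʂ/ ~ /ɖʐ/
Alveolo-palatal: only /tɕ/ (voiceless); no voiced partner.
So /tɕ/ is the unpaired segment.

/tɕ/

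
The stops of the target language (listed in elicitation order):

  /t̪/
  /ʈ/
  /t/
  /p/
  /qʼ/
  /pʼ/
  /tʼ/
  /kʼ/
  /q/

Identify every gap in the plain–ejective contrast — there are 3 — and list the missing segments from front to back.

/t̪ʼ/, /ʈʼ/, /k/

Plain: /p/ (bilabial), /t̪/ (dental), /t/ (alveolar), /ʈ/ (retroflex), /q/ (uvular).
Ejective: /pʼ/ (bilabial), /tʼ/ (alveolar), /kʼ/ (velar), /qʼ/ (uvular).
Gaps, from front to back: dental lacks ejective (/t̪ʼ/); retroflex lacks ejective (/ʈʼ/); velar lacks plain (/k/).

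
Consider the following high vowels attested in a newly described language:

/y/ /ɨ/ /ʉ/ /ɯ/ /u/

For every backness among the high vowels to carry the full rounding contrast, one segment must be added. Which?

backness          unrounded  rounded 
front             —         y       
central           ɨ         ʉ       
back              ɯ         u       
The front row has no unrounded member, so the gap is the front unrounded vowel /i/.

/i/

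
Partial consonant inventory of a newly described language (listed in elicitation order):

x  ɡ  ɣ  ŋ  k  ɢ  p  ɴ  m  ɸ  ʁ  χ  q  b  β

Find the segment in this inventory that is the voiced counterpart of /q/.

/q/ is a voiceless uvular stop.
The voiced counterpart is a voiced uvular stop — in this inventory, /ɢ/.

/ɢ/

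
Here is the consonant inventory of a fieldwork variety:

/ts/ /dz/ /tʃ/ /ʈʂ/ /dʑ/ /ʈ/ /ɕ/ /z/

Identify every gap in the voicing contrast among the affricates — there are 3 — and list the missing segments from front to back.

/dʒ/, /ɖʐ/, /tɕ/

alveolar: voiceless /ts/, voiced /dz/.
postalveolar: voiceless /tʃ/, voiced —.
retroflex: voiceless /ʈʂ/, voiced —.
alveolo-palatal: voiceless —, voiced /dʑ/.
Gaps, from front to back: postalveolar lacks voiced (/dʒ/); retroflex lacks voiced (/ɖʐ/); alveolo-palatal lacks voiceless (/tɕ/).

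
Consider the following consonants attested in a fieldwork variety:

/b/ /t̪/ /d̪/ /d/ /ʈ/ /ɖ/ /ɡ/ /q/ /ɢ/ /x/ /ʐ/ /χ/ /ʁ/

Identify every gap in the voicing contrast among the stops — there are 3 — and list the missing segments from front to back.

/p/, /t/, /k/

Voiceless: /t̪/ (dental), /ʈ/ (retroflex), /q/ (uvular).
Voiced: /b/ (bilabial), /d̪/ (dental), /d/ (alveolar), /ɖ/ (retroflex), /ɡ/ (velar), /ɢ/ (uvular).
Gaps, from front to back: bilabial lacks voiceless (/p/); alveolar lacks voiceless (/t/); velar lacks voiceless (/k/).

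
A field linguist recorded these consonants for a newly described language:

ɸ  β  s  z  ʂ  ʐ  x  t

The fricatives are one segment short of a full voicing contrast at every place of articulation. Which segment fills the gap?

/ɣ/

bilabial: voiceless /ɸ/, voiced /β/.
alveolar: voiceless /s/, voiced /z/.
retroflex: voiceless /ʂ/, voiced /ʐ/.
velar: voiceless /x/, voiced —.
The velar row has no voiced member, so the gap is the voiced velar fricative /ɣ/.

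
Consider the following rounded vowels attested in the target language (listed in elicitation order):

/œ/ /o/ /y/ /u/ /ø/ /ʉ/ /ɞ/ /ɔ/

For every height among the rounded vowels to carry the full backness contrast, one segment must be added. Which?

/ɵ/

high: front /y/, central /ʉ/, back /u/.
high-mid: front /ø/, central —, back /o/.
low-mid: front /œ/, central /ɞ/, back /ɔ/.
The high-mid row has no central member, so the gap is the high-mid central rounded vowel /ɵ/.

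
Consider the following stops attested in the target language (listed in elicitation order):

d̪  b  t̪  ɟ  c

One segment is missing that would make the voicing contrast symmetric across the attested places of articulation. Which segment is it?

/p/

Voiceless: /t̪/ (dental), /c/ (palatal).
Voiced: /b/ (bilabial), /d̪/ (dental), /ɟ/ (palatal).
The bilabial row has no voiceless member, so the gap is the voiceless bilabial stop /p/.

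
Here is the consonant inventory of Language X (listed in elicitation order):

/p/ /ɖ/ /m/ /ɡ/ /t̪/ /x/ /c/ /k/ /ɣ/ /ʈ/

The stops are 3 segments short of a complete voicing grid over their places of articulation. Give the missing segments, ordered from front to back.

/b/, /d̪/, /ɟ/

Voiceless: /p/ (bilabial), /t̪/ (dental), /ʈ/ (retroflex), /c/ (palatal), /k/ (velar).
Voiced: /ɖ/ (retroflex), /ɡ/ (velar).
Gaps, from front to back: bilabial lacks voiced (/b/); dental lacks voiced (/d̪/); palatal lacks voiced (/ɟ/).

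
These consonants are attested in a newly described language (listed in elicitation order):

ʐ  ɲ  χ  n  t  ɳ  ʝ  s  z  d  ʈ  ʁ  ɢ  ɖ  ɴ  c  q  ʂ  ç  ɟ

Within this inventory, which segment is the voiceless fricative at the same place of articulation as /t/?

/s/

/t/ is a voiceless alveolar stop.
The voiceless fricative at the same place is a voiceless alveolar fricative — in this inventory, /s/.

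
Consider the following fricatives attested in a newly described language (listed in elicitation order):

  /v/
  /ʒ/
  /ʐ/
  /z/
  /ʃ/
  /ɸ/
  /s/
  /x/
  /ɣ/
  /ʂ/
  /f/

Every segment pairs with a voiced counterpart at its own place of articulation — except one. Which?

/ɸ/

Labiodental: /f/ ~ /v/
Alveolar: /s/ ~ /z/
Postalveolar: /ʃ/ ~ /ʒ/
Retroflex: /ʂ/ ~ /ʐ/
Velar: /x/ ~ /ɣ/
Bilabial: only /ɸ/ (voiceless); no voiced partner.
So /ɸ/ is the unpaired segment.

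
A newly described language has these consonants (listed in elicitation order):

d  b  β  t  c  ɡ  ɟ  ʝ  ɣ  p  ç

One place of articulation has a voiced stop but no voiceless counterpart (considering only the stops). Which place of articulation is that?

velar

bilabial: voiceless /p/, voiced /b/.
alveolar: voiceless /t/, voiced /d/.
palatal: voiceless /c/, voiced /ɟ/.
velar: voiceless —, voiced /ɡ/.
Every place of articulation has a voiceless member except velar, where /k/ would be expected.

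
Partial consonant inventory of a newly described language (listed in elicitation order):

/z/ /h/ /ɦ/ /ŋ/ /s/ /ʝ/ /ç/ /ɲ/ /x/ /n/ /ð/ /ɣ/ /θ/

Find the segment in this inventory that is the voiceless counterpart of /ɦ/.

/ɦ/ is a voiced glottal fricative.
The voiceless counterpart is a voiceless glottal fricative — in this inventory, /h/.

/h/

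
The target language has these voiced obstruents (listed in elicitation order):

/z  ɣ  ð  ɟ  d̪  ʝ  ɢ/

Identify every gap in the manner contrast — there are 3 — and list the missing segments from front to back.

/d/, /ɡ/, /ʁ/

place of articulation  stop      fricative
dental            d̪        ð       
alveolar          —         z       
palatal           ɟ         ʝ       
velar             —         ɣ       
uvular            ɢ         —       
Gaps, from front to back: alveolar lacks stop (/d/); velar lacks stop (/ɡ/); uvular lacks fricative (/ʁ/).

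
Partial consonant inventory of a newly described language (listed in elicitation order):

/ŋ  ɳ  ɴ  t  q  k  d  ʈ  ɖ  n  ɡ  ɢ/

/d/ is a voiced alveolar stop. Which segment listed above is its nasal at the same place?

/n/

The nasal at the same place is an alveolar nasal — in this inventory, /n/.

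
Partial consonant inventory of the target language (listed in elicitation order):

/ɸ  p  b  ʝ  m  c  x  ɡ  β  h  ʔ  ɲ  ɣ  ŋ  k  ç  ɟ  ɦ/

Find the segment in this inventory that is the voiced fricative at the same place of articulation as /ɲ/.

/ɲ/ is a palatal nasal.
The voiced fricative at the same place is a voiced palatal fricative — in this inventory, /ʝ/.

/ʝ/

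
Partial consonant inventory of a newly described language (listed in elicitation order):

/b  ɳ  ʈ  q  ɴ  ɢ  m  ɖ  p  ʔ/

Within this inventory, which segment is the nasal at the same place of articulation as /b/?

/b/ is a voiced bilabial stop.
The nasal at the same place is a bilabial nasal — in this inventory, /m/.

/m/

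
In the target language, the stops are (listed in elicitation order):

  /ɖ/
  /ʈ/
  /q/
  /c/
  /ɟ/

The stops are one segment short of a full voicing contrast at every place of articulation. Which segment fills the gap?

/ɢ/

place of articulation  voiceless  voiced  
retroflex         ʈ         ɖ       
palatal           c         ɟ       
uvular            q         —       
The uvular row has no voiced member, so the gap is the voiced uvular stop /ɢ/.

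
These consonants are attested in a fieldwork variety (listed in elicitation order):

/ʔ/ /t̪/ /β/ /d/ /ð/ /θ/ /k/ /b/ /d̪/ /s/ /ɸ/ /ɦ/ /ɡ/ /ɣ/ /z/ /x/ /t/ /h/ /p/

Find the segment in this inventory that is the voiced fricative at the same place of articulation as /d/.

/z/

/d/ is a voiced alveolar stop.
The voiced fricative at the same place is a voiced alveolar fricative — in this inventory, /z/.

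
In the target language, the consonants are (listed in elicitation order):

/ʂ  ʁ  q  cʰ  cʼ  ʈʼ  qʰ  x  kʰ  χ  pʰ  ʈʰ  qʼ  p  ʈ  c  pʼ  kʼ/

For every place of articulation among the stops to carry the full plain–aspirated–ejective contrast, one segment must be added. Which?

Plain: /p/ (bilabial), /ʈ/ (retroflex), /c/ (palatal), /q/ (uvular).
Aspirated: /pʰ/ (bilabial), /ʈʰ/ (retroflex), /cʰ/ (palatal), /kʰ/ (velar), /qʰ/ (uvular).
Ejective: /pʼ/ (bilabial), /ʈʼ/ (retroflex), /cʼ/ (palatal), /kʼ/ (velar), /qʼ/ (uvular).
The velar row has no plain member, so the gap is the plain velar stop /k/.

/k/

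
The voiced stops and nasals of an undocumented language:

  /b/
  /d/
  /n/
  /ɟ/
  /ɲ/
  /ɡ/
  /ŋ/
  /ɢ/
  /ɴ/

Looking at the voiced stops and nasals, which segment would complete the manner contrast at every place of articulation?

place of articulation  oral stop  nasal   
bilabial          b         —       
alveolar          d         n       
palatal           ɟ         ɲ       
velar             ɡ         ŋ       
uvular            ɢ         ɴ       
The bilabial row has no nasal member, so the gap is the bilabial nasal /m/.

/m/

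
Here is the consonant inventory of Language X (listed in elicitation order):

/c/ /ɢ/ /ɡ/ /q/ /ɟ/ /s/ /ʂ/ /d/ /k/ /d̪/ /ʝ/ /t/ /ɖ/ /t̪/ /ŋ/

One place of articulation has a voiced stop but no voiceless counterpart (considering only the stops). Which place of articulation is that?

retroflex

Voiceless: /t̪/ (dental), /t/ (alveolar), /c/ (palatal), /k/ (velar), /q/ (uvular).
Voiced: /d̪/ (dental), /d/ (alveolar), /ɖ/ (retroflex), /ɟ/ (palatal), /ɡ/ (velar), /ɢ/ (uvular).
Every place of articulation has a voiceless member except retroflex, where /ʈ/ would be expected.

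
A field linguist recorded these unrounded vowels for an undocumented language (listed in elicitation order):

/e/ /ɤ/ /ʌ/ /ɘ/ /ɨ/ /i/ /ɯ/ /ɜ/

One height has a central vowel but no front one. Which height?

Front: /i/ (high), /e/ (high-mid).
Central: /ɨ/ (high), /ɘ/ (high-mid), /ɜ/ (low-mid).
Back: /ɯ/ (high), /ɤ/ (high-mid), /ʌ/ (low-mid).
Every height has a front member except low-mid, where /ɛ/ would be expected.

low-mid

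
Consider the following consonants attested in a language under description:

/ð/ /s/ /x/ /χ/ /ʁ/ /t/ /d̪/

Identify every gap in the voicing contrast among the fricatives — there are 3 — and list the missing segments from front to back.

Voiceless: /s/ (alveolar), /x/ (velar), /χ/ (uvular).
Voiced: /ð/ (dental), /ʁ/ (uvular).
Gaps, from front to back: dental lacks voiceless (/θ/); alveolar lacks voiced (/z/); velar lacks voiced (/ɣ/).

/θ/, /z/, /ɣ/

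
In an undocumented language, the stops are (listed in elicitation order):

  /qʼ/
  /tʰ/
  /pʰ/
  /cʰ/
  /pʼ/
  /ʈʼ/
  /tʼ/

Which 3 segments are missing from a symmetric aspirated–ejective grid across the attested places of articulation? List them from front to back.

place of articulation  aspirated  ejective
bilabial          pʰ        pʼ      
alveolar          tʰ        tʼ      
retroflex         —         ʈʼ      
palatal           cʰ        —       
uvular            —         qʼ      
Gaps, from front to back: retroflex lacks aspirated (/ʈʰ/); palatal lacks ejective (/cʼ/); uvular lacks aspirated (/qʰ/).

/ʈʰ/, /cʼ/, /qʰ/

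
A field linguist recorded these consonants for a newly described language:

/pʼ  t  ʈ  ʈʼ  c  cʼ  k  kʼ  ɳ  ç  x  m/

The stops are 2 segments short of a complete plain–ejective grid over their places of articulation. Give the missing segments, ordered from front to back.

bilabial: plain —, ejective /pʼ/.
alveolar: plain /t/, ejective —.
retroflex: plain /ʈ/, ejective /ʈʼ/.
palatal: plain /c/, ejective /cʼ/.
velar: plain /k/, ejective /kʼ/.
Gaps, from front to back: bilabial lacks plain (/p/); alveolar lacks ejective (/tʼ/).

/p/, /tʼ/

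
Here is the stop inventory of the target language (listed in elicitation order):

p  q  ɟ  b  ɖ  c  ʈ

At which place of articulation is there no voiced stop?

Voiceless: /p/ (bilabial), /ʈ/ (retroflex), /c/ (palatal), /q/ (uvular).
Voiced: /b/ (bilabial), /ɖ/ (retroflex), /ɟ/ (palatal).
Every place of articulation has a voiced member except uvular, where /ɢ/ would be expected.

uvular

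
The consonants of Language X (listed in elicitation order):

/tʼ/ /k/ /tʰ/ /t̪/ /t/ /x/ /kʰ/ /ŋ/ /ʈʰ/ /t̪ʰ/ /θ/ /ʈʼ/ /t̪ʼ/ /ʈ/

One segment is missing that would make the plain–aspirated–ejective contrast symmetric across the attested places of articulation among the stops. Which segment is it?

place of articulation  plain     aspirated  ejective
dental            t̪        t̪ʰ       t̪ʼ     
alveolar          t         tʰ        tʼ      
retroflex         ʈ         ʈʰ        ʈʼ      
velar             k         kʰ        —       
The velar row has no ejective member, so the gap is the ejective velar stop /kʼ/.

/kʼ/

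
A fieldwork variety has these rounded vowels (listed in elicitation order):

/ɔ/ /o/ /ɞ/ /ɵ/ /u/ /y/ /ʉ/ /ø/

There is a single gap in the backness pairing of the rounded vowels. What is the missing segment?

Front: /y/ (high), /ø/ (high-mid).
Central: /ʉ/ (high), /ɵ/ (high-mid), /ɞ/ (low-mid).
Back: /u/ (high), /o/ (high-mid), /ɔ/ (low-mid).
The low-mid row has no front member, so the gap is the low-mid front rounded vowel /œ/.

/œ/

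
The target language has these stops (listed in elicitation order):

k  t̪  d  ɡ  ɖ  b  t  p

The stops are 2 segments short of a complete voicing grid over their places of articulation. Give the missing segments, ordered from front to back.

/d̪/, /ʈ/

Voiceless: /p/ (bilabial), /t̪/ (dental), /t/ (alveolar), /k/ (velar).
Voiced: /b/ (bilabial), /d/ (alveolar), /ɖ/ (retroflex), /ɡ/ (velar).
Gaps, from front to back: dental lacks voiced (/d̪/); retroflex lacks voiceless (/ʈ/).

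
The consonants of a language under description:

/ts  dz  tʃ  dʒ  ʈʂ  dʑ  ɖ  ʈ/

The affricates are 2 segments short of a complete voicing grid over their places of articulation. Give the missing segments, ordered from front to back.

/ɖʐ/, /tɕ/

Voiceless: /ts/ (alveolar), /tʃ/ (postalveolar), /ʈʂ/ (retroflex).
Voiced: /dz/ (alveolar), /dʒ/ (postalveolar), /dʑ/ (alveolo-palatal).
Gaps, from front to back: retroflex lacks voiced (/ɖʐ/); alveolo-palatal lacks voiceless (/tɕ/).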